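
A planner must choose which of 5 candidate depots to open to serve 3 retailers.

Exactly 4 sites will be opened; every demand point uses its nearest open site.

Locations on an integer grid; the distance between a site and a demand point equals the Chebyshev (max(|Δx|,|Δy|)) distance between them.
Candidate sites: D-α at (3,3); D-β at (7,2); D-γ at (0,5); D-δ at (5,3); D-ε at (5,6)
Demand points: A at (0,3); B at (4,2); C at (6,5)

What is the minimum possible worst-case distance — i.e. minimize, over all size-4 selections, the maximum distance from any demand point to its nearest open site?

Open {D-α, D-β, D-γ, D-δ}.
  Farthest demand point is A at distance 2 (to D-γ); all others are ≤ 2.
With {D-α, D-β, D-γ, D-ε} the worst case is 2.
With {D-α, D-γ, D-δ, D-ε} the worst case is 2.
No size-4 selection achieves below 2.

2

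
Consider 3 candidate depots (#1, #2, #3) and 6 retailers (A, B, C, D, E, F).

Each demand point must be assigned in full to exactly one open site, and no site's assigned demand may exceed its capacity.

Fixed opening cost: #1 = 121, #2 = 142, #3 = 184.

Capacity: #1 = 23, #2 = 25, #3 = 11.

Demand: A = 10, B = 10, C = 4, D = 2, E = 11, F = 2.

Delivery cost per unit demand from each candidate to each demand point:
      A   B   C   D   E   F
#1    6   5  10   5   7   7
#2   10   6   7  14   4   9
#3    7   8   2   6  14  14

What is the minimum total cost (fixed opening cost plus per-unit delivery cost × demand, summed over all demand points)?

Open {#1, #2}; cheapest assignment that respects the capacities:
  #1 (cap 23, load 22): A, B, D — cost 10×6 + 10×5 + 2×5 = 120
  #2 (cap 25, load 17): C, E, F — cost 4×7 + 11×4 + 2×9 = 90
  Shipping 210, fixed 263 → total 473.
  Any other capacity-feasible assignment to {#1, #2} ships for at least 210.
Compare {#1, #2, #3}: its best feasible assignment gives total 635.
Every other set of open sites that can feasibly serve all demand totals ≥ 635 even under its best assignment. Minimum: 473.

473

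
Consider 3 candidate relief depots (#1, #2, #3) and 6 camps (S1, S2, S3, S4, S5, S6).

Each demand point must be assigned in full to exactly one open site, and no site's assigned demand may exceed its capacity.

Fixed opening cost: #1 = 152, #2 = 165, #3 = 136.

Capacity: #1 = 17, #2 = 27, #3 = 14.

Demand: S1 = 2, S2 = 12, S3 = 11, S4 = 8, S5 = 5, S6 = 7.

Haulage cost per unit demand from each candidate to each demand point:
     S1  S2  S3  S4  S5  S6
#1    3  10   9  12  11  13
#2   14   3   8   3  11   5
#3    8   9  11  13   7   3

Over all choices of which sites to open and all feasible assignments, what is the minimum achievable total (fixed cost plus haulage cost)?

Open {#1, #2, #3}; cheapest assignment that respects the capacities:
  #1 (cap 17, load 13): S1, S3 — cost 2×3 + 11×9 = 105
  #2 (cap 27, load 20): S2, S4 — cost 12×3 + 8×3 = 60
  #3 (cap 14, load 12): S5, S6 — cost 5×7 + 7×3 = 56
  Shipping 221, fixed 453 → total 674.
  Any other capacity-feasible assignment to {#1, #2, #3} ships for at least 221.
Total demand is 45 and no other set of sites has combined capacity ≥ 45, so {#1, #2, #3} is the only feasible choice of open sites. Minimum: 674.

674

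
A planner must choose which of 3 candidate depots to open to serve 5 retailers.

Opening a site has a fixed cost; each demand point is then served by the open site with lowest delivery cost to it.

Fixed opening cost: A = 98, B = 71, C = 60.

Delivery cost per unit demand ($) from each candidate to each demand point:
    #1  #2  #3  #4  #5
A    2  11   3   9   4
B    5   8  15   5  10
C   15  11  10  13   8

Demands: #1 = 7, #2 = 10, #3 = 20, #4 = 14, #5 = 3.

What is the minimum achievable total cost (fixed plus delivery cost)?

405

Open {A, B}: assign each demand point to its cheapest open site.
  #1→A 7×2=14, #2→B 10×8=80, #3→A 20×3=60, #4→B 14×5=70, #5→A 3×4=12
  delivery cost 236, fixed 169 → total 405.
Compare {A}: delivery cost 322 + fixed 98 = 420.
Compare {A, B, C}: delivery cost 236 + fixed 229 = 465.
Compare {A, C}: delivery cost 322 + fixed 158 = 480.
All other subsets cost ≥ 420. Minimum total cost: 405.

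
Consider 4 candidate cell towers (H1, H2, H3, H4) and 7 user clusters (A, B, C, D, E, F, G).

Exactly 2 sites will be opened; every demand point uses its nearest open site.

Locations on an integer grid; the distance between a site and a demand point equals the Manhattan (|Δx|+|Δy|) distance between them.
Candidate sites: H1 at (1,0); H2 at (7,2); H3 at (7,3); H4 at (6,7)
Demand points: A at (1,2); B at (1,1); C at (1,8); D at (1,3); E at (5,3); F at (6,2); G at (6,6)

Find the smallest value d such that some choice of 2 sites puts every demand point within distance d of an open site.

Open {H1, H4}.
  Farthest demand point is C at distance 6 (to H4); all others are ≤ 6.
With {H2, H4} the worst case is 7.
With {H1, H2} the worst case is 8.
No size-2 selection achieves below 6.

6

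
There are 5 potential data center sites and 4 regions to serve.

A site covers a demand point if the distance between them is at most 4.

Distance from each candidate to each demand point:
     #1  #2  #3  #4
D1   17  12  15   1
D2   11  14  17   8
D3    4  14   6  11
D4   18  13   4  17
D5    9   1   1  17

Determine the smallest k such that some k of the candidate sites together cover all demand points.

Coverage sets (demand points within 4 of each site):
  D1: {#4}
  D2: {}
  D3: {#1}
  D4: {#3}
  D5: {#2, #3}
No 2 sites suffice: every size-2 union leaves at least one demand point uncovered.
But {D1, D3, D5} covers everything, so the minimum is 3.

3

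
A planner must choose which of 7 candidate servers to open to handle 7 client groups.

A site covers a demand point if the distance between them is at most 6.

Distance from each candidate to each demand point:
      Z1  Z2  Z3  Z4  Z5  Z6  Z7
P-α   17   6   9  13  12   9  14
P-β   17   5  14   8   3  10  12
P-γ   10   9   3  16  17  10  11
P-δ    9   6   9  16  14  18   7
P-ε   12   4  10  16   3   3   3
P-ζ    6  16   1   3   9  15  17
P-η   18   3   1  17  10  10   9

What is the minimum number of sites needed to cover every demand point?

2

Coverage sets (demand points within 6 of each site):
  P-α: {Z2}
  P-β: {Z2, Z5}
  P-γ: {Z3}
  P-δ: {Z2}
  P-ε: {Z2, Z5, Z6, Z7}
  P-ζ: {Z1, Z3, Z4}
  P-η: {Z2, Z3}
No single site covers all 7 demand points.
But {P-ε, P-ζ} covers everything, so the minimum is 2.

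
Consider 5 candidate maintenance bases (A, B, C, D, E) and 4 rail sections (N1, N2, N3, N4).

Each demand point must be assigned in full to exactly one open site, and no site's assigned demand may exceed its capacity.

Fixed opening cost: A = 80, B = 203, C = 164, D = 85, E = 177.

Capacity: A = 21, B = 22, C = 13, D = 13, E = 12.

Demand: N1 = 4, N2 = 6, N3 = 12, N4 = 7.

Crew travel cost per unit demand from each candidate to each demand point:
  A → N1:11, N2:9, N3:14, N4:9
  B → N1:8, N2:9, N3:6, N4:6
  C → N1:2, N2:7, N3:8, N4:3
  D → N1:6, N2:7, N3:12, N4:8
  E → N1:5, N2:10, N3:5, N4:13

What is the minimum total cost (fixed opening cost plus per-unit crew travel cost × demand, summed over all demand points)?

Open {A, D}; cheapest assignment that respects the capacities:
  A (cap 21, load 19): N3, N4 — cost 12×14 + 7×9 = 231
  D (cap 13, load 10): N1, N2 — cost 4×6 + 6×7 = 66
  Shipping 297, fixed 165 → total 462.
  Any other capacity-feasible assignment to {A, D} ships for at least 297.
Compare {B, D}: its best feasible assignment gives total 468.
Compare {A, E}: its best feasible assignment gives total 478.
Every other set of open sites that can feasibly serve all demand totals ≥ 468 even under its best assignment. Minimum: 462.

462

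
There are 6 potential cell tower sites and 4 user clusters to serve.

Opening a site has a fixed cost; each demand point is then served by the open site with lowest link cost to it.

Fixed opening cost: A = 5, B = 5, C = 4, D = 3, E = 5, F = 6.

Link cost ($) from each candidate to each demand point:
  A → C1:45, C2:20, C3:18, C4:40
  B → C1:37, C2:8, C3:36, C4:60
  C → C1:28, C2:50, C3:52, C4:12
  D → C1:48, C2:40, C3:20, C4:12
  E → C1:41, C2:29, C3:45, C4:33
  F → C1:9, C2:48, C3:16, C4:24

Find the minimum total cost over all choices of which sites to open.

Open {B, D, F}: assign each demand point to its cheapest open site.
  C1→F 9, C2→B 8, C3→F 16, C4→D 12
  link cost 45, fixed 14 → total 59.
Compare {B, C, F}: link cost 45 + fixed 15 = 60.
Compare {B, C, D, F}: link cost 45 + fixed 18 = 63.
Compare {A, B, D, F}: link cost 45 + fixed 19 = 64.
All other subsets cost ≥ 60. Minimum total cost: 59.

59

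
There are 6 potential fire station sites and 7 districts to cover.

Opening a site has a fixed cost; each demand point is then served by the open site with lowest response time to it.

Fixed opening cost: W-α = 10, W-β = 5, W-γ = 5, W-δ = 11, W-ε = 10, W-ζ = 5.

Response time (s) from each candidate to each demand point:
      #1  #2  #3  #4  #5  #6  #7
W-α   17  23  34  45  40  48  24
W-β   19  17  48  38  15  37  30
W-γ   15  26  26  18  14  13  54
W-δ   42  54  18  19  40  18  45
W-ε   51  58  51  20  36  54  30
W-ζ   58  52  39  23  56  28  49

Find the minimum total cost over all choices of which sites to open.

Open {W-β, W-γ}: assign each demand point to its cheapest open site.
  #1→W-γ 15, #2→W-β 17, #3→W-γ 26, #4→W-γ 18, #5→W-γ 14, #6→W-γ 13, #7→W-β 30
  response time 133, fixed 10 → total 143.
Compare {W-β, W-γ, W-δ}: response time 125 + fixed 21 = 146.
Compare {W-α, W-β, W-γ}: response time 127 + fixed 20 = 147.
Compare {W-α, W-γ}: response time 133 + fixed 15 = 148.
All other subsets cost ≥ 146. Minimum total cost: 143.

143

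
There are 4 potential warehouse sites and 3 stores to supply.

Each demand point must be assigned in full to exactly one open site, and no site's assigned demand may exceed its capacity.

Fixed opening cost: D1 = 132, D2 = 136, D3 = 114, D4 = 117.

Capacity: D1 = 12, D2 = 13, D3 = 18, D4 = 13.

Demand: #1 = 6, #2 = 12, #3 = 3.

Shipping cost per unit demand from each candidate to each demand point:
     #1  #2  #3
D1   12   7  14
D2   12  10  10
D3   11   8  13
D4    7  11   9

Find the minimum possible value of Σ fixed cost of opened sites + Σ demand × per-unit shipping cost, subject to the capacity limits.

Open {D3, D4}; cheapest assignment that respects the capacities:
  D3 (cap 18, load 12): #2 — cost 12×8 = 96
  D4 (cap 13, load 9): #1, #3 — cost 6×7 + 3×9 = 69
  Shipping 165, fixed 231 → total 396.
  Any other capacity-feasible assignment to {D3, D4} ships for at least 165.
Compare {D1, D4}: its best feasible assignment gives total 402.
Compare {D1, D3}: its best feasible assignment gives total 435.
Every other set of open sites that can feasibly serve all demand totals ≥ 402 even under its best assignment. Minimum: 396.

396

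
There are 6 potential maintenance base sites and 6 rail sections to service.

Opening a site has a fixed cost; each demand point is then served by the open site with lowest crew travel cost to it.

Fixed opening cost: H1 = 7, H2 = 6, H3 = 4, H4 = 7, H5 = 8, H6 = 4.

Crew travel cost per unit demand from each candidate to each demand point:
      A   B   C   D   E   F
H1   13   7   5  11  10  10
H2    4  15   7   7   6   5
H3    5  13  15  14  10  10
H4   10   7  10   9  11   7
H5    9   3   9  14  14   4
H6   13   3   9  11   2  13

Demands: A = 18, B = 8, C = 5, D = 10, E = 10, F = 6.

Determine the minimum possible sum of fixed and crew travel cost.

Open {H1, H2, H6}: assign each demand point to its cheapest open site.
  A→H2 18×4=72, B→H6 8×3=24, C→H1 5×5=25, D→H2 10×7=70, E→H6 10×2=20, F→H2 6×5=30
  crew travel cost 241, fixed 17 → total 258.
Compare {H1, H2, H5, H6}: crew travel cost 235 + fixed 25 = 260.
Compare {H2, H6}: crew travel cost 251 + fixed 10 = 261.
Compare {H1, H2, H3, H6}: crew travel cost 241 + fixed 21 = 262.
All other subsets cost ≥ 260. Minimum total cost: 258.

258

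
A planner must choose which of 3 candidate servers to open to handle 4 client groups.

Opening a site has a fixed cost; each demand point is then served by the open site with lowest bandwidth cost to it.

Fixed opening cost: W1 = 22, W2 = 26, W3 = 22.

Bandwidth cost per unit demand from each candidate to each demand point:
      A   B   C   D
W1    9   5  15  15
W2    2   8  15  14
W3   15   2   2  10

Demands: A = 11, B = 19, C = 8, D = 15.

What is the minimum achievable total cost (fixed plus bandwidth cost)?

274

Open {W2, W3}: assign each demand point to its cheapest open site.
  A→W2 11×2=22, B→W3 19×2=38, C→W3 8×2=16, D→W3 15×10=150
  bandwidth cost 226, fixed 48 → total 274.
Compare {W1, W2, W3}: bandwidth cost 226 + fixed 70 = 296.
Compare {W1, W3}: bandwidth cost 303 + fixed 44 = 347.
Compare {W3}: bandwidth cost 369 + fixed 22 = 391.
All other subsets cost ≥ 296. Minimum total cost: 274.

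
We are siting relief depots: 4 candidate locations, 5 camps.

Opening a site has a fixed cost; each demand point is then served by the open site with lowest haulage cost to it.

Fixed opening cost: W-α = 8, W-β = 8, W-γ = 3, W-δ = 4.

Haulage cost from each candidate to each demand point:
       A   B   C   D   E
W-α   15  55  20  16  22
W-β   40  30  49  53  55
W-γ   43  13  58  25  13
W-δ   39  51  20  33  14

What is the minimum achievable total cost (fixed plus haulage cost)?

Open {W-α, W-γ}: assign each demand point to its cheapest open site.
  A→W-α 15, B→W-γ 13, C→W-α 20, D→W-α 16, E→W-γ 13
  haulage cost 77, fixed 11 → total 88.
Compare {W-α, W-γ, W-δ}: haulage cost 77 + fixed 15 = 92.
Compare {W-α, W-β, W-γ}: haulage cost 77 + fixed 19 = 96.
Compare {W-α, W-β, W-γ, W-δ}: haulage cost 77 + fixed 23 = 100.
All other subsets cost ≥ 92. Minimum total cost: 88.

88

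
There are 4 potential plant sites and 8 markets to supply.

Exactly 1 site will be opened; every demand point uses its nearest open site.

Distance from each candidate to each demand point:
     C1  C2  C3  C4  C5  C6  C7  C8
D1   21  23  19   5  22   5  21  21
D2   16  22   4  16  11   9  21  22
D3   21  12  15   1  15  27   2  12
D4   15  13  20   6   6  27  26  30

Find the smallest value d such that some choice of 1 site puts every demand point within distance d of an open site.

Open {D2}.
  Farthest demand point is C2 at distance 22 (to D2); all others are ≤ 22.
With {D1} the worst case is 23.
With {D3} the worst case is 27.
No size-1 selection achieves below 22.

22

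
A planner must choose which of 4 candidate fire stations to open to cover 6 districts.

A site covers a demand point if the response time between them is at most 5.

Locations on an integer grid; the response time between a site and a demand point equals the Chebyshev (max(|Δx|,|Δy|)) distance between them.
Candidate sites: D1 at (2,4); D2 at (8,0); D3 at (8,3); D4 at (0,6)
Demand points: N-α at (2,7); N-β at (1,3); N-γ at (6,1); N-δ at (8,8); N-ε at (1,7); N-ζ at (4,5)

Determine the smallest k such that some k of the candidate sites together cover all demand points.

2

Coverage sets (demand points within 5 of each site):
  D1: {N-α, N-β, N-γ, N-ε, N-ζ}
  D2: {N-γ, N-ζ}
  D3: {N-γ, N-δ, N-ζ}
  D4: {N-α, N-β, N-ε, N-ζ}
No single site covers all 6 demand points.
But {D1, D3} covers everything, so the minimum is 2.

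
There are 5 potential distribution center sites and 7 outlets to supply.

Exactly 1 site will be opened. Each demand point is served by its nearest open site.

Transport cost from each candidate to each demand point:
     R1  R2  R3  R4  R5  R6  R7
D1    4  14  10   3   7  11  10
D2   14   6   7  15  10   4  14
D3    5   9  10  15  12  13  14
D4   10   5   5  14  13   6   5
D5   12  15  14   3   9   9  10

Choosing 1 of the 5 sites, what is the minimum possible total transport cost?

Open {D4}.
  R1→D4 10, R2→D4 5, R3→D4 5, R4→D4 14, R5→D4 13, R6→D4 6, R7→D4 5  ⇒ total 58.
Compare {D1}: total 59.
Compare {D2}: total 70.
No size-1 selection does better; minimum is 58.

58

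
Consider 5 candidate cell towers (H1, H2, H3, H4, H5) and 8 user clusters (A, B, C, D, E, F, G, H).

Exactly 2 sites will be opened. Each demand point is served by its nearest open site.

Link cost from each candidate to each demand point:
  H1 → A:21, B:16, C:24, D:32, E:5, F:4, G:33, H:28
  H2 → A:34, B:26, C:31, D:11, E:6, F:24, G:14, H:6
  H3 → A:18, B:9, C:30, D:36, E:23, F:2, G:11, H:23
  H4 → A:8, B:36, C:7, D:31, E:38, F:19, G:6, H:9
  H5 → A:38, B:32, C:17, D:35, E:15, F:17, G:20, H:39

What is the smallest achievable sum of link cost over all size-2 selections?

86

Open {H1, H4}.
  A→H4 8, B→H1 16, C→H4 7, D→H4 31, E→H1 5, F→H1 4, G→H4 6, H→H4 9  ⇒ total 86.
Compare {H2, H4}: total 89.
Compare {H2, H3}: total 93.
No size-2 selection does better; minimum is 86.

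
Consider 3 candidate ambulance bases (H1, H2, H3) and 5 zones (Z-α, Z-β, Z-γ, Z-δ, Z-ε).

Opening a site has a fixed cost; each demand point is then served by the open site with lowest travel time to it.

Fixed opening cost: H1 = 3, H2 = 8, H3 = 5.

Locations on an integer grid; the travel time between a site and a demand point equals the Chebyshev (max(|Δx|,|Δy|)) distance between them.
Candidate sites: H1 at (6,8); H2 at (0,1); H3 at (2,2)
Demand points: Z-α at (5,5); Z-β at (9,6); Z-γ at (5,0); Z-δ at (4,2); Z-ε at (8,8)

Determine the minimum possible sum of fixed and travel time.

21

Open {H1, H3}: assign each demand point to its cheapest open site.
  Z-α→H1 3, Z-β→H1 3, Z-γ→H3 3, Z-δ→H3 2, Z-ε→H1 2
  travel time 13, fixed 8 → total 21.
Compare {H1}: travel time 22 + fixed 3 = 25.
Compare {H3}: travel time 21 + fixed 5 = 26.
Compare {H1, H2}: travel time 17 + fixed 11 = 28.
All other subsets cost ≥ 25. Minimum total cost: 21.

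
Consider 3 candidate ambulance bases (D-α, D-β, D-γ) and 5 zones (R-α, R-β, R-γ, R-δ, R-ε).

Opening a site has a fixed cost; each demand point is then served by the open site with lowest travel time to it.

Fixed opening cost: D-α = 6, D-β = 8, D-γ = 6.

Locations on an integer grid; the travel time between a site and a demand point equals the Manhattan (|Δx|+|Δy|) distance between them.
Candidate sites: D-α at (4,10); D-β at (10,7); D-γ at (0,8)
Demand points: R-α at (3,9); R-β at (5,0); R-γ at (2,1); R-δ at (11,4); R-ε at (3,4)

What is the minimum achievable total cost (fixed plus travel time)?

Open {D-α, D-β}: assign each demand point to its cheapest open site.
  R-α→D-α 2, R-β→D-α 11, R-γ→D-α 11, R-δ→D-β 4, R-ε→D-α 7
  travel time 35, fixed 14 → total 49.
Compare {D-α}: travel time 44 + fixed 6 = 50.
Compare {D-β, D-γ}: travel time 36 + fixed 14 = 50.
Compare {D-α, D-β, D-γ}: travel time 33 + fixed 20 = 53.
All other subsets cost ≥ 50. Minimum total cost: 49.

49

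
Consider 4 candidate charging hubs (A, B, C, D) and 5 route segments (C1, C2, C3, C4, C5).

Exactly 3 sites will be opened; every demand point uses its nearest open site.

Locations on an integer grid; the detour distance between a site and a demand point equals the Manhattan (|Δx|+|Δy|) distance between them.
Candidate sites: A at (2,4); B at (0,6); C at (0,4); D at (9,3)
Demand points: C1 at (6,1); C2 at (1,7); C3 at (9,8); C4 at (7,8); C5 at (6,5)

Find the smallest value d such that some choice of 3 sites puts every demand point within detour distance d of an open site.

Open {A, B, D}.
  Farthest demand point is C4 at detour distance 7 (to D); all others are ≤ 7.
With {A, C, D} the worst case is 7.
With {B, C, D} the worst case is 7.
No size-3 selection achieves below 7.

7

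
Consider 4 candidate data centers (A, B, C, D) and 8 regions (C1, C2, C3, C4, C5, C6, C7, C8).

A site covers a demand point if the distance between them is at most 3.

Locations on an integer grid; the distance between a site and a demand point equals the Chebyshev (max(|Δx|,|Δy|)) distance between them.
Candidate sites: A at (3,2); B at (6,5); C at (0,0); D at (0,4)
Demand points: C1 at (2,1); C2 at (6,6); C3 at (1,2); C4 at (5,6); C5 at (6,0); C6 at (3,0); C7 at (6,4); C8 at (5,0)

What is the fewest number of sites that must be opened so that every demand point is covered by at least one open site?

2

Coverage sets (demand points within 3 of each site):
  A: {C1, C3, C5, C6, C7, C8}
  B: {C2, C4, C7}
  C: {C1, C3, C6}
  D: {C1, C3}
No single site covers all 8 demand points.
But {A, B} covers everything, so the minimum is 2.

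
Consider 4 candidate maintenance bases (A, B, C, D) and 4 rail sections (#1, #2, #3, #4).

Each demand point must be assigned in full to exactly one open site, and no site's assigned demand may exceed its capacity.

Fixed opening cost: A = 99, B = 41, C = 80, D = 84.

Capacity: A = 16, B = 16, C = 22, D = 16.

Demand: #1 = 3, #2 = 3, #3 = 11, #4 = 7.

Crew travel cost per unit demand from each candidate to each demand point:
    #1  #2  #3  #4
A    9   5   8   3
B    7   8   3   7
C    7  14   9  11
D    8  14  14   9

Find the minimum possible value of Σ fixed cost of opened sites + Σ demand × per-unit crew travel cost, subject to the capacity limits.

Open {A, B}; cheapest assignment that respects the capacities:
  A (cap 16, load 10): #2, #4 — cost 3×5 + 7×3 = 36
  B (cap 16, load 14): #1, #3 — cost 3×7 + 11×3 = 54
  Shipping 90, fixed 140 → total 230.
  Any other capacity-feasible assignment to {A, B} ships for at least 90.
Compare {B, D}: its best feasible assignment gives total 269.
Compare {B, C}: its best feasible assignment gives total 276.
Every other set of open sites that can feasibly serve all demand totals ≥ 269 even under its best assignment. Minimum: 230.

230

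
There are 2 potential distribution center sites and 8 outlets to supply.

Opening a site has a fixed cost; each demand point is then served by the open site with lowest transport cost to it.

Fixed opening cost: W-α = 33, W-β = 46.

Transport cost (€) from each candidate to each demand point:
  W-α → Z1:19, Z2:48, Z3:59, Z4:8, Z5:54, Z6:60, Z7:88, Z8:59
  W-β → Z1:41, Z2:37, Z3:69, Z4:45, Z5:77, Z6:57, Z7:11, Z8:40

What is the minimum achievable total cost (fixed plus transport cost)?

Open {W-α, W-β}: assign each demand point to its cheapest open site.
  Z1→W-α 19, Z2→W-β 37, Z3→W-α 59, Z4→W-α 8, Z5→W-α 54, Z6→W-β 57, Z7→W-β 11, Z8→W-β 40
  transport cost 285, fixed 79 → total 364.
Compare {W-β}: transport cost 377 + fixed 46 = 423.
Compare {W-α}: transport cost 395 + fixed 33 = 428.

364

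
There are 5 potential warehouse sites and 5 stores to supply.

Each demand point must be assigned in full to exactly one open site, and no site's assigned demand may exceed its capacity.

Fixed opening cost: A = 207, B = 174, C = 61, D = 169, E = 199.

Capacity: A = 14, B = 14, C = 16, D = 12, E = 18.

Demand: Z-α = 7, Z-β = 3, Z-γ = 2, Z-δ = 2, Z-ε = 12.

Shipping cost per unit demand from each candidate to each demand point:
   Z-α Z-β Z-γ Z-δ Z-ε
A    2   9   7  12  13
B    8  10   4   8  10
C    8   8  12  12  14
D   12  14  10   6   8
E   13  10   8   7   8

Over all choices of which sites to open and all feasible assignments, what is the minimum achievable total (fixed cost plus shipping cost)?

454

Open {C, D}; cheapest assignment that respects the capacities:
  C (cap 16, load 14): Z-α, Z-β, Z-γ, Z-δ — cost 7×8 + 3×8 + 2×12 + 2×12 = 128
  D (cap 12, load 12): Z-ε — cost 12×8 = 96
  Shipping 224, fixed 230 → total 454.
  Any other capacity-feasible assignment to {C, D} ships for at least 224.
Compare {C, E}: its best feasible assignment gives total 466.
Compare {B, C}: its best feasible assignment gives total 467.
Every other set of open sites that can feasibly serve all demand totals ≥ 466 even under its best assignment. Minimum: 454.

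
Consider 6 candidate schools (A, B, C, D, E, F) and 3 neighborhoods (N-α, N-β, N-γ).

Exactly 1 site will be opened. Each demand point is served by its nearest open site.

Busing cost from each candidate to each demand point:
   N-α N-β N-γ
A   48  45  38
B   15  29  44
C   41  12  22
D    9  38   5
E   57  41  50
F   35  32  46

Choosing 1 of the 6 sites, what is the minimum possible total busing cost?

52

Open {D}.
  N-α→D 9, N-β→D 38, N-γ→D 5  ⇒ total 52.
Compare {C}: total 75.
Compare {B}: total 88.
No size-1 selection does better; minimum is 52.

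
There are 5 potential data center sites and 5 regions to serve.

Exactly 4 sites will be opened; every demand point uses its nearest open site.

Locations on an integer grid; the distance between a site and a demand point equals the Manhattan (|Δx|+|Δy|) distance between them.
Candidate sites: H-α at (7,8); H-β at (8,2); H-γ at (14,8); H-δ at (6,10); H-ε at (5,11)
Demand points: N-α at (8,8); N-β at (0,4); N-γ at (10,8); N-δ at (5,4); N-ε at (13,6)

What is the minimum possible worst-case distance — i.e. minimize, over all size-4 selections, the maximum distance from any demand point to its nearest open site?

Open {H-α, H-β, H-γ, H-δ}.
  Farthest demand point is N-β at distance 10 (to H-β); all others are ≤ 10.
With {H-α, H-β, H-γ, H-ε} the worst case is 10.
With {H-α, H-β, H-δ, H-ε} the worst case is 10.
No size-4 selection achieves below 10.

10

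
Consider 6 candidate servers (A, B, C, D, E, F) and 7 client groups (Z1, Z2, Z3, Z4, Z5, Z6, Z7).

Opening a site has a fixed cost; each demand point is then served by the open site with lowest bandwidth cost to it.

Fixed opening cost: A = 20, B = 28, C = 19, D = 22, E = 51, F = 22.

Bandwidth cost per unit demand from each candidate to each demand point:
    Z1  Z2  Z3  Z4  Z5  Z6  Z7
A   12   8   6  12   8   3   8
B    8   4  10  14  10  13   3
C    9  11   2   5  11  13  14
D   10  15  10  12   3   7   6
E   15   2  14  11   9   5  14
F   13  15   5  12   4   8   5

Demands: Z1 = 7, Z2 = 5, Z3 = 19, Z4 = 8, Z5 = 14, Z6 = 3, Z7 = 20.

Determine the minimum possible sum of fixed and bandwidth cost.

346

Open {B, C, D}: assign each demand point to its cheapest open site.
  Z1→B 7×8=56, Z2→B 5×4=20, Z3→C 19×2=38, Z4→C 8×5=40, Z5→D 14×3=42, Z6→D 3×7=21, Z7→B 20×3=60
  bandwidth cost 277, fixed 69 → total 346.
Compare {A, B, C, D}: bandwidth cost 265 + fixed 89 = 354.
Compare {B, C, F}: bandwidth cost 294 + fixed 69 = 363.
Compare {A, B, C, F}: bandwidth cost 279 + fixed 89 = 368.
All other subsets cost ≥ 354. Minimum total cost: 346.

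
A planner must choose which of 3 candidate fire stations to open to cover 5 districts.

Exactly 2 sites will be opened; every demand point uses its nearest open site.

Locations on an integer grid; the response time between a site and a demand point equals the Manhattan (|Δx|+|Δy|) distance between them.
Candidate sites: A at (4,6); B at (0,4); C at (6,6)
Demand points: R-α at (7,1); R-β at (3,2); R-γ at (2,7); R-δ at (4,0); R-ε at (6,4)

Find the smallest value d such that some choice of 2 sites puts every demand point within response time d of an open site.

Open {A, C}.
  Farthest demand point is R-α at response time 6 (to C); all others are ≤ 6.
With {A, B} the worst case is 8.
With {B, C} the worst case is 8.
No size-2 selection achieves below 6.

6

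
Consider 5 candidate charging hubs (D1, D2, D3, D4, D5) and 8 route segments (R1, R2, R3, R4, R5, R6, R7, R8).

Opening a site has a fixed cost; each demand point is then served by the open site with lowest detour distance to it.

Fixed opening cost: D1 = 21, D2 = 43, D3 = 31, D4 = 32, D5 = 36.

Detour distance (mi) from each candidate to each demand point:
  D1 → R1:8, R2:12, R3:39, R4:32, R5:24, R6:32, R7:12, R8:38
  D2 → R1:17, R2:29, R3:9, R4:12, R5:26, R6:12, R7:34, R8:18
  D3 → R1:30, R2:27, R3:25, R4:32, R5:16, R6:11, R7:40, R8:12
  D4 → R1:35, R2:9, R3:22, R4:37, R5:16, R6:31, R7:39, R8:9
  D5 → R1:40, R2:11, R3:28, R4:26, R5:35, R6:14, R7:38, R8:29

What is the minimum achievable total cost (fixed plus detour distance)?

171

Open {D1, D2}: assign each demand point to its cheapest open site.
  R1→D1 8, R2→D1 12, R3→D2 9, R4→D2 12, R5→D1 24, R6→D2 12, R7→D1 12, R8→D2 18
  detour distance 107, fixed 64 → total 171.
Compare {D1, D3}: detour distance 128 + fixed 52 = 180.
Compare {D1, D2, D4}: detour distance 87 + fixed 96 = 183.
Compare {D1, D2, D3}: detour distance 92 + fixed 95 = 187.
All other subsets cost ≥ 180. Minimum total cost: 171.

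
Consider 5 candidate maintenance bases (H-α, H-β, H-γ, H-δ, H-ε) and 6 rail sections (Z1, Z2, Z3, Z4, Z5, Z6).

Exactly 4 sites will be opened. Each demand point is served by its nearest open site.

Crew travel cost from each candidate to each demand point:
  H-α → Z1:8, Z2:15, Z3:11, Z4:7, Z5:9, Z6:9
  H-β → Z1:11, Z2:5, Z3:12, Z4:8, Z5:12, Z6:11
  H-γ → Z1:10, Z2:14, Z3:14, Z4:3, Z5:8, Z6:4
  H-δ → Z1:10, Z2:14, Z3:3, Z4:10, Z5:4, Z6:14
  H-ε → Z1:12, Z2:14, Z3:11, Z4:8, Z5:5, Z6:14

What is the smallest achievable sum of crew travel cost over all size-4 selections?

Open {H-α, H-β, H-γ, H-δ}.
  Z1→H-α 8, Z2→H-β 5, Z3→H-δ 3, Z4→H-γ 3, Z5→H-δ 4, Z6→H-γ 4  ⇒ total 27.
Compare {H-β, H-γ, H-δ, H-ε}: total 29.
Compare {H-α, H-β, H-γ, H-ε}: total 36.
No size-4 selection does better; minimum is 27.

27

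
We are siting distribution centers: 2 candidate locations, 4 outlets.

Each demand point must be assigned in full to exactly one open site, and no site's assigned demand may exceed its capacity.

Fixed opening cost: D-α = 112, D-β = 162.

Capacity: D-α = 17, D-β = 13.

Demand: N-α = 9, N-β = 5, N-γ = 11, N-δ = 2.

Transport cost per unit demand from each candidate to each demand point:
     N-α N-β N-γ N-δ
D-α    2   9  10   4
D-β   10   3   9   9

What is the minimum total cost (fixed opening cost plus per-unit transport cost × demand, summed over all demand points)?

Open {D-α, D-β}; cheapest assignment that respects the capacities:
  D-α (cap 17, load 16): N-α, N-β, N-δ — cost 9×2 + 5×9 + 2×4 = 71
  D-β (cap 13, load 11): N-γ — cost 11×9 = 99
  Shipping 170, fixed 274 → total 444.
  Any other capacity-feasible assignment to {D-α, D-β} ships for at least 170.
Total demand is 27 and no other set of sites has combined capacity ≥ 27, so {D-α, D-β} is the only feasible choice of open sites. Minimum: 444.

444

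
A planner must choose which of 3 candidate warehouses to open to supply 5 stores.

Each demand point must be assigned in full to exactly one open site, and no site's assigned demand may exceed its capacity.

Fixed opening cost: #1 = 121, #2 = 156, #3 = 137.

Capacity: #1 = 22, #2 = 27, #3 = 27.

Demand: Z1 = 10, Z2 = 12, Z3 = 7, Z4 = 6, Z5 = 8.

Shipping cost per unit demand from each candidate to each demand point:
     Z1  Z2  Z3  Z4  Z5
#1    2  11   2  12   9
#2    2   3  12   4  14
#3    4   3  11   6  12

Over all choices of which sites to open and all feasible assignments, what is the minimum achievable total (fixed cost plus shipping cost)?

Open {#1, #3}; cheapest assignment that respects the capacities:
  #1 (cap 22, load 17): Z1, Z3 — cost 10×2 + 7×2 = 34
  #3 (cap 27, load 26): Z2, Z4, Z5 — cost 12×3 + 6×6 + 8×12 = 168
  Shipping 202, fixed 258 → total 460.
  Any other capacity-feasible assignment to {#1, #3} ships for at least 202.
Compare {#1, #2}: its best feasible assignment gives total 483.
Compare {#2, #3}: its best feasible assignment gives total 546.
Every other set of open sites that can feasibly serve all demand totals ≥ 483 even under its best assignment. Minimum: 460.

460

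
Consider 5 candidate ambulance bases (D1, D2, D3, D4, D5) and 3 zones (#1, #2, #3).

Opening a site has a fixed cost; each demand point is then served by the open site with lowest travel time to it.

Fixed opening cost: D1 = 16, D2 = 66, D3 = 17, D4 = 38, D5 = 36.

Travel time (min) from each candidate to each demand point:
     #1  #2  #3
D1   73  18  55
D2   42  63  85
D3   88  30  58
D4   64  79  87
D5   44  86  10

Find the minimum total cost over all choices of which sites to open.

Open {D1, D5}: assign each demand point to its cheapest open site.
  #1→D5 44, #2→D1 18, #3→D5 10
  travel time 72, fixed 52 → total 124.
Compare {D3, D5}: travel time 84 + fixed 53 = 137.
Compare {D1, D3, D5}: travel time 72 + fixed 69 = 141.
Compare {D1}: travel time 146 + fixed 16 = 162.
All other subsets cost ≥ 137. Minimum total cost: 124.

124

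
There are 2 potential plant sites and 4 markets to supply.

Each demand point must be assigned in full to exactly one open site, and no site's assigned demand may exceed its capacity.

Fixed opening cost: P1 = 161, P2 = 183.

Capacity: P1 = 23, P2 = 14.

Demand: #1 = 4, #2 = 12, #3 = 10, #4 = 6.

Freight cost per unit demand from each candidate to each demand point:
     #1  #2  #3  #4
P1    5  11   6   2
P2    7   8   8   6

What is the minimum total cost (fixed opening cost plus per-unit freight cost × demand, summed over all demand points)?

532

Open {P1, P2}; cheapest assignment that respects the capacities:
  P1 (cap 23, load 20): #1, #3, #4 — cost 4×5 + 10×6 + 6×2 = 92
  P2 (cap 14, load 12): #2 — cost 12×8 = 96
  Shipping 188, fixed 344 → total 532.
  Any other capacity-feasible assignment to {P1, P2} ships for at least 188.
Total demand is 32 and no other set of sites has combined capacity ≥ 32, so {P1, P2} is the only feasible choice of open sites. Minimum: 532.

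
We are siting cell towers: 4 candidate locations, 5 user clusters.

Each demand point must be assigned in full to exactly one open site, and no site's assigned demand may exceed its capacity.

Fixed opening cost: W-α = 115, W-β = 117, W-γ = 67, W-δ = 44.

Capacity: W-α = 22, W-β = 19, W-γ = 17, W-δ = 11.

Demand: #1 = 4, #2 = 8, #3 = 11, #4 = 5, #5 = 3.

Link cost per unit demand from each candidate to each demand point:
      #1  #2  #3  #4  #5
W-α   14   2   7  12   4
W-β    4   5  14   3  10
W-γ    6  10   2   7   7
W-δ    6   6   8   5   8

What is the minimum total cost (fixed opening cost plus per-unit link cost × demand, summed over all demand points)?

298

Open {W-β, W-γ}; cheapest assignment that respects the capacities:
  W-β (cap 19, load 17): #1, #2, #4 — cost 4×4 + 8×5 + 5×3 = 71
  W-γ (cap 17, load 14): #3, #5 — cost 11×2 + 3×7 = 43
  Shipping 114, fixed 184 → total 298.
  Any other capacity-feasible assignment to {W-β, W-γ} ships for at least 114.
Compare {W-α, W-δ}: its best feasible assignment gives total 313.
Compare {W-α, W-γ}: its best feasible assignment gives total 316.
Every other set of open sites that can feasibly serve all demand totals ≥ 313 even under its best assignment. Minimum: 298.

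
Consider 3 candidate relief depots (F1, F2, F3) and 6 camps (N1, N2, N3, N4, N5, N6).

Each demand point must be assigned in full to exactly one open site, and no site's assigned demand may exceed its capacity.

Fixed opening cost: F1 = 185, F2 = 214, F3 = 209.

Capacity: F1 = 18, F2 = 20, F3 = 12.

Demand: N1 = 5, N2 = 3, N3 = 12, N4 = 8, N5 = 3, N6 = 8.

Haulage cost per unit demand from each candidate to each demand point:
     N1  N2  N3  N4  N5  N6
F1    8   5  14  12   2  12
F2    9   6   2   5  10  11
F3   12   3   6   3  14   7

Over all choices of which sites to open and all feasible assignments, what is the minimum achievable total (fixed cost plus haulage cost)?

783

Open {F1, F2, F3}; cheapest assignment that respects the capacities:
  F1 (cap 18, load 8): N1, N5 — cost 5×8 + 3×2 = 46
  F2 (cap 20, load 20): N3, N4 — cost 12×2 + 8×5 = 64
  F3 (cap 12, load 11): N2, N6 — cost 3×3 + 8×7 = 65
  Shipping 175, fixed 608 → total 783.
  Any other capacity-feasible assignment to {F1, F2, F3} ships for at least 175.
Total demand is 39 and no other set of sites has combined capacity ≥ 39, so {F1, F2, F3} is the only feasible choice of open sites. Minimum: 783.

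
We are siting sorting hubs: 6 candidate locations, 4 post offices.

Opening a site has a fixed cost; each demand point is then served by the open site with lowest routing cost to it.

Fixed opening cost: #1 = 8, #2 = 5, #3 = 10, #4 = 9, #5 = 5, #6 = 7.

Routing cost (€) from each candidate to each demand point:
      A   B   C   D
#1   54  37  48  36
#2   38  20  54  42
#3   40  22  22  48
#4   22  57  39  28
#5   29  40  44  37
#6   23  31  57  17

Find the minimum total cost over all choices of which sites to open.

101

Open {#3, #6}: assign each demand point to its cheapest open site.
  A→#6 23, B→#3 22, C→#3 22, D→#6 17
  routing cost 84, fixed 17 → total 101.
Compare {#2, #3, #6}: routing cost 82 + fixed 22 = 104.
Compare {#3, #5, #6}: routing cost 84 + fixed 22 = 106.
Compare {#1, #3, #6}: routing cost 84 + fixed 25 = 109.
All other subsets cost ≥ 104. Minimum total cost: 101.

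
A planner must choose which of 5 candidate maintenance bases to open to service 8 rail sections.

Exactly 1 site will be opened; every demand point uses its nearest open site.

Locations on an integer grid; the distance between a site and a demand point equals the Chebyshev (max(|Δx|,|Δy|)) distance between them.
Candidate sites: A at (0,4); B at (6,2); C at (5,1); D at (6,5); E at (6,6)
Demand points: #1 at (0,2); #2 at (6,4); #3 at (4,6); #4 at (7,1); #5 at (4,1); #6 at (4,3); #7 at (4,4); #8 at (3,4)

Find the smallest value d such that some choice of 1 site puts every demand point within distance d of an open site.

5

Open {C}.
  Farthest demand point is #1 at distance 5 (to C); all others are ≤ 5.
With {B} the worst case is 6.
With {D} the worst case is 6.
No size-1 selection achieves below 5.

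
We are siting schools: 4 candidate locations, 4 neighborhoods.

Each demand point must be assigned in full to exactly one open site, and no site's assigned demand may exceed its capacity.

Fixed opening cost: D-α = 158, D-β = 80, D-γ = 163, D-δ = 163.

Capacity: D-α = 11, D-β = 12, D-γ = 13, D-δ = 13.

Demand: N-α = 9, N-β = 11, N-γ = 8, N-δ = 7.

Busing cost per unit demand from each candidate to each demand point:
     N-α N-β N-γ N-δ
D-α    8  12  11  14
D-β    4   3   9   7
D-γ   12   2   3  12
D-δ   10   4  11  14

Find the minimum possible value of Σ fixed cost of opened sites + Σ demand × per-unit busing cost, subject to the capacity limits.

753

Open {D-α, D-β, D-γ, D-δ}; cheapest assignment that respects the capacities:
  D-α (cap 11, load 9): N-α — cost 9×8 = 72
  D-β (cap 12, load 7): N-δ — cost 7×7 = 49
  D-γ (cap 13, load 8): N-γ — cost 8×3 = 24
  D-δ (cap 13, load 11): N-β — cost 11×4 = 44
  Shipping 189, fixed 564 → total 753.
  Any other capacity-feasible assignment to {D-α, D-β, D-γ, D-δ} ships for at least 189.
Total demand is 35; every other set of sites either has combined capacity below 35 or cannot fit the demands without splitting one across sites, so {D-α, D-β, D-γ, D-δ} is the only feasible choice of open sites. Minimum: 753.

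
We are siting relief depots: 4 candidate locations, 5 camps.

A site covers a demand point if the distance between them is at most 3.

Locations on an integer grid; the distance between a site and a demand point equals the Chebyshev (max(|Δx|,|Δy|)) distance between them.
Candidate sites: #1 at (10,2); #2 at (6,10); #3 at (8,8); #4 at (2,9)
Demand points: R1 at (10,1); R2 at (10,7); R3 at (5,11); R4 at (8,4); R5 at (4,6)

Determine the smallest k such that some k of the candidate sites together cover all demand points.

3

Coverage sets (demand points within 3 of each site):
  #1: {R1, R4}
  #2: {R3}
  #3: {R2, R3}
  #4: {R3, R5}
No 2 sites suffice: every size-2 union leaves at least one demand point uncovered.
But {#1, #3, #4} covers everything, so the minimum is 3.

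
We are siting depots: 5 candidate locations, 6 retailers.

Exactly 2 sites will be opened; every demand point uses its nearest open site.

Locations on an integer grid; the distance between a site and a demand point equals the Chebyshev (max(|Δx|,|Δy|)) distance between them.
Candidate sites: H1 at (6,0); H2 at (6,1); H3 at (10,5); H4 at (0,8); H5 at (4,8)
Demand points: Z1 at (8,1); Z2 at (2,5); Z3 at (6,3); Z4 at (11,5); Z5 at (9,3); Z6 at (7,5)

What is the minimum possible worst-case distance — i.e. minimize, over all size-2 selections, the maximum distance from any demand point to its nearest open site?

Open {H2, H3}.
  Farthest demand point is Z2 at distance 4 (to H2); all others are ≤ 4.
With {H3, H4} the worst case is 4.
With {H3, H5} the worst case is 4.
No size-2 selection achieves below 4.

4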